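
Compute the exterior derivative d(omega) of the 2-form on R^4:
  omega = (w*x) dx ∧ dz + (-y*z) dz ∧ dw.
d(omega) = (x) dx ∧ dz ∧ dw + (-z) dy ∧ dz ∧ dw

For a 2-form omega = sum_{i<j} g_{ij} dx_i ∧ dx_j, the exterior derivative is
  d(omega) = sum_{i<j} d(g_{ij}) ∧ dx_i ∧ dx_j = sum_{i<j, k} (∂g_{ij}/∂x_k) dx_k ∧ dx_i ∧ dx_j.
Expand each term, using dx_k ∧ dx_i ∧ dx_j = sgn(permutation) dx_{(a)} ∧ dx_{(b)} ∧ dx_{(c)} with (a < b < c) sorted:
  d(w*x) includes (∂/∂w)(w*x) dw = (x) dw, which multiplied by dx ∧ dz gives (x) dx ∧ dz ∧ dw
  d(-y*z) includes (∂/∂y)(-y*z) dy = (-z) dy, which multiplied by dz ∧ dw gives (-z) dy ∧ dz ∧ dw
Collecting like 3-forms: d(omega) = (x) dx ∧ dz ∧ dw + (-z) dy ∧ dz ∧ dw.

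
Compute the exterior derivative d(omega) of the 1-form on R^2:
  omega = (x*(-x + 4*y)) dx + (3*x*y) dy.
d(omega) = (-4*x + 3*y) dx ∧ dy

For a 1-form omega = sum_i f_i dx_i, the exterior derivative is
  d(omega) = sum_{i < j} (∂f_j/∂x_i - ∂f_i/∂x_j) dx_i ∧ dx_j.
  coefficient of dx ∧ dy: ∂f_2/∂x - ∂f_1/∂y = ∂(3*x*y)/∂x - ∂(x*(-x + 4*y))/∂y = -4*x + 3*y
Assembling: d(omega) = (-4*x + 3*y) dx ∧ dy.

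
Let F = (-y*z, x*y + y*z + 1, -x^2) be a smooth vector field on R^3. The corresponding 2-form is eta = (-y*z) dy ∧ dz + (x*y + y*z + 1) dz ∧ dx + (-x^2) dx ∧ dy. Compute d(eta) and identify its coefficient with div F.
d(eta) = (x + z) dx ∧ dy ∧ dz; div F = x + z

For a 2-form in R^3 of the form above, applying d gives a 3-form with coefficient ∂P/∂x + ∂Q/∂y + ∂R/∂z:
  ∂P/∂x = 0
  ∂Q/∂y = x + z
  ∂R/∂z = 0
Sum = x + z, which is exactly div F.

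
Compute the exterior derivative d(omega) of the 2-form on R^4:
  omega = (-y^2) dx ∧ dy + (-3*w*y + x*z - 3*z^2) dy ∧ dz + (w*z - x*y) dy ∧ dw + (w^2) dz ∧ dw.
d(omega) = (z) dx ∧ dy ∧ dz + (-w - 3*y) dy ∧ dz ∧ dw + (-y) dx ∧ dy ∧ dw

For a 2-form omega = sum_{i<j} g_{ij} dx_i ∧ dx_j, the exterior derivative is
  d(omega) = sum_{i<j} d(g_{ij}) ∧ dx_i ∧ dx_j = sum_{i<j, k} (∂g_{ij}/∂x_k) dx_k ∧ dx_i ∧ dx_j.
Expand each term, using dx_k ∧ dx_i ∧ dx_j = sgn(permutation) dx_{(a)} ∧ dx_{(b)} ∧ dx_{(c)} with (a < b < c) sorted:
  d(-3*w*y + x*z - 3*z^2) includes (∂/∂x)(-3*w*y + x*z - 3*z^2) dx = (z) dx, which multiplied by dy ∧ dz gives (z) dx ∧ dy ∧ dz
  d(-3*w*y + x*z - 3*z^2) includes (∂/∂w)(-3*w*y + x*z - 3*z^2) dw = (-3*y) dw, which multiplied by dy ∧ dz gives (-3*y) dy ∧ dz ∧ dw
  d(w*z - x*y) includes (∂/∂x)(w*z - x*y) dx = (-y) dx, which multiplied by dy ∧ dw gives (-y) dx ∧ dy ∧ dw
  d(w*z - x*y) includes (∂/∂z)(w*z - x*y) dz = (w) dz, which multiplied by dy ∧ dw gives (-w) dy ∧ dz ∧ dw
Collecting like 3-forms: d(omega) = (z) dx ∧ dy ∧ dz + (-w - 3*y) dy ∧ dz ∧ dw + (-y) dx ∧ dy ∧ dw.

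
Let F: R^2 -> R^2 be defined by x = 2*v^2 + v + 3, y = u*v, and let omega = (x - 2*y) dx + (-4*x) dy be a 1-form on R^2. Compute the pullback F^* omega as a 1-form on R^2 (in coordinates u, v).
F^* omega = (4*v*(-2*v^2 - v - 3)) du + (-16*u*v^2 - 6*u*v - 12*u + 8*v^3 + 6*v^2 + 13*v + 3) dv

Using F^*(f dg) = (f ∘ F) d(g ∘ F), substitute each coordinate x_i by F_i(u, v) in f_i, and replace dx_i by d F_i = (∂F_i/∂u) du + (∂F_i/∂v) dv.
  For the x component: f_1(F) = -2*u*v + 2*v^2 + v + 3; d F_1 = (0) du + (4*v + 1) dv
  For the y component: f_2(F) = -8*v^2 - 4*v - 12; d F_2 = (v) du + (u) dv
Combining and collecting du, dv coefficients:
  coeff of du: 4*v*(-2*v^2 - v - 3)
  coeff of dv: -16*u*v^2 - 6*u*v - 12*u + 8*v^3 + 6*v^2 + 13*v + 3
F^* omega = (4*v*(-2*v^2 - v - 3)) du + (-16*u*v^2 - 6*u*v - 12*u + 8*v^3 + 6*v^2 + 13*v + 3) dv.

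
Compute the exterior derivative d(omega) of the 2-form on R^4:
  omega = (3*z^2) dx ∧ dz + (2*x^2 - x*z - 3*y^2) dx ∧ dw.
d(omega) = (6*y) dx ∧ dy ∧ dw + (x) dx ∧ dz ∧ dw

For a 2-form omega = sum_{i<j} g_{ij} dx_i ∧ dx_j, the exterior derivative is
  d(omega) = sum_{i<j} d(g_{ij}) ∧ dx_i ∧ dx_j = sum_{i<j, k} (∂g_{ij}/∂x_k) dx_k ∧ dx_i ∧ dx_j.
Expand each term, using dx_k ∧ dx_i ∧ dx_j = sgn(permutation) dx_{(a)} ∧ dx_{(b)} ∧ dx_{(c)} with (a < b < c) sorted:
  d(2*x^2 - x*z - 3*y^2) includes (∂/∂y)(2*x^2 - x*z - 3*y^2) dy = (-6*y) dy, which multiplied by dx ∧ dw gives (6*y) dx ∧ dy ∧ dw
  d(2*x^2 - x*z - 3*y^2) includes (∂/∂z)(2*x^2 - x*z - 3*y^2) dz = (-x) dz, which multiplied by dx ∧ dw gives (x) dx ∧ dz ∧ dw
Collecting like 3-forms: d(omega) = (6*y) dx ∧ dy ∧ dw + (x) dx ∧ dz ∧ dw.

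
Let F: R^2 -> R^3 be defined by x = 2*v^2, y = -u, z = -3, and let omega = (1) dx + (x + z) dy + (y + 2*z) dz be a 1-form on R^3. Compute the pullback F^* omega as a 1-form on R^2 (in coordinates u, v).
F^* omega = (3 - 2*v^2) du + (4*v) dv

Using F^*(f dg) = (f ∘ F) d(g ∘ F), substitute each coordinate x_i by F_i(u, v) in f_i, and replace dx_i by d F_i = (∂F_i/∂u) du + (∂F_i/∂v) dv.
  For the x component: f_1(F) = 1; d F_1 = (0) du + (4*v) dv
  For the y component: f_2(F) = 2*v^2 - 3; d F_2 = (-1) du + (0) dv
  For the z component: f_3(F) = -u - 6; d F_3 = (0) du + (0) dv
Combining and collecting du, dv coefficients:
  coeff of du: 3 - 2*v^2
  coeff of dv: 4*v
F^* omega = (3 - 2*v^2) du + (4*v) dv.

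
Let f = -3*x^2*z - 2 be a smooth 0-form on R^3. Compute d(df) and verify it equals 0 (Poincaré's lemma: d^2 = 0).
d(df) = 0

Step 1: df = sum_i (∂f/∂x_i) dx_i = (-6*x*z) dx + (0) dy + (-3*x^2) dz.
Step 2: Apply d again. Using the 1-form formula, the coefficient of dx ∧ dy in d(df) is ∂^2 f/∂x ∂y - ∂^2 f/∂y ∂x = (0) - (0) = 0 (equality of mixed partials for smooth f).
Similarly for dx ∧ dz and dy ∧ dz — all coefficients vanish. So d(df) = 0.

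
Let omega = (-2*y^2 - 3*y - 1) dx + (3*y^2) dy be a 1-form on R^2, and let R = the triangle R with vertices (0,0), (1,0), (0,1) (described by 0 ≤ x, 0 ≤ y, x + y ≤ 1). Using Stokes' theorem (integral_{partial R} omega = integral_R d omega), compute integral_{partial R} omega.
integral_(partial R) omega = 13/6

Stokes: integral_partial_R omega = integral_R d omega with d omega = (∂Q/∂x - ∂P/∂y) dx ∧ dy.
  ∂Q/∂x = 0
  ∂P/∂y = -4*y - 3
  integrand = ∂Q/∂x - ∂P/∂y = 4*y + 3.
Integrating over R: integral_0^1 integral_0^{1-x} (4*y + 3) dy dx = 13/6.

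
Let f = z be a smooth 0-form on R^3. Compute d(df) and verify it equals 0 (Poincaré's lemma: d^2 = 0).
d(df) = 0

Step 1: df = sum_i (∂f/∂x_i) dx_i = (0) dx + (0) dy + (1) dz.
Step 2: Apply d again. Using the 1-form formula, the coefficient of dx ∧ dy in d(df) is ∂^2 f/∂x ∂y - ∂^2 f/∂y ∂x = (0) - (0) = 0 (equality of mixed partials for smooth f).
Similarly for dx ∧ dz and dy ∧ dz — all coefficients vanish. So d(df) = 0.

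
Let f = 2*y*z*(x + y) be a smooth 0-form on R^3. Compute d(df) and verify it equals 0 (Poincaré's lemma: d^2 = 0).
d(df) = 0

Step 1: df = sum_i (∂f/∂x_i) dx_i = (2*y*z) dx + (2*z*(x + 2*y)) dy + (2*y*(x + y)) dz.
Step 2: Apply d again. Using the 1-form formula, the coefficient of dx ∧ dy in d(df) is ∂^2 f/∂x ∂y - ∂^2 f/∂y ∂x = (2*z) - (2*z) = 0 (equality of mixed partials for smooth f).
Similarly for dx ∧ dz and dy ∧ dz — all coefficients vanish. So d(df) = 0.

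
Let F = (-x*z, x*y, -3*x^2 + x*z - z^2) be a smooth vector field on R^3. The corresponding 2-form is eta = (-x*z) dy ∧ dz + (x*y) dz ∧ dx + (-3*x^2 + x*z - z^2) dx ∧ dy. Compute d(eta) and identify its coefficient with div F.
d(eta) = (2*x - 3*z) dx ∧ dy ∧ dz; div F = 2*x - 3*z

For a 2-form in R^3 of the form above, applying d gives a 3-form with coefficient ∂P/∂x + ∂Q/∂y + ∂R/∂z:
  ∂P/∂x = -z
  ∂Q/∂y = x
  ∂R/∂z = x - 2*z
Sum = 2*x - 3*z, which is exactly div F.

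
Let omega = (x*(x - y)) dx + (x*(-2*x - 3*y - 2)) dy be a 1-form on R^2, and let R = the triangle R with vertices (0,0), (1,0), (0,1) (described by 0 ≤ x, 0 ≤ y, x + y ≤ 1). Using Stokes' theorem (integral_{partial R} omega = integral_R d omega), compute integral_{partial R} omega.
integral_(partial R) omega = -2

Stokes: integral_partial_R omega = integral_R d omega with d omega = (∂Q/∂x - ∂P/∂y) dx ∧ dy.
  ∂Q/∂x = -4*x - 3*y - 2
  ∂P/∂y = -x
  integrand = ∂Q/∂x - ∂P/∂y = -3*x - 3*y - 2.
Integrating over R: integral_0^1 integral_0^{1-x} (-3*x - 3*y - 2) dy dx = -2.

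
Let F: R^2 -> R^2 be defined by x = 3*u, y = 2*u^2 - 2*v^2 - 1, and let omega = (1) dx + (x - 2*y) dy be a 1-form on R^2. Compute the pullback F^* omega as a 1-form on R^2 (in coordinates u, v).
F^* omega = (-16*u^3 + 12*u^2 + 16*u*v^2 + 8*u + 3) du + (4*v*(4*u^2 - 3*u - 4*v^2 - 2)) dv

Using F^*(f dg) = (f ∘ F) d(g ∘ F), substitute each coordinate x_i by F_i(u, v) in f_i, and replace dx_i by d F_i = (∂F_i/∂u) du + (∂F_i/∂v) dv.
  For the x component: f_1(F) = 1; d F_1 = (3) du + (0) dv
  For the y component: f_2(F) = -4*u^2 + 3*u + 4*v^2 + 2; d F_2 = (4*u) du + (-4*v) dv
Combining and collecting du, dv coefficients:
  coeff of du: -16*u^3 + 12*u^2 + 16*u*v^2 + 8*u + 3
  coeff of dv: 4*v*(4*u^2 - 3*u - 4*v^2 - 2)
F^* omega = (-16*u^3 + 12*u^2 + 16*u*v^2 + 8*u + 3) du + (4*v*(4*u^2 - 3*u - 4*v^2 - 2)) dv.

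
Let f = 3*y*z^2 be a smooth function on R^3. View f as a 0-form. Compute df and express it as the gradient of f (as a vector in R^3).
df = (0) dx + (3*z^2) dy + (6*y*z) dz; grad f = (0, 3*z^2, 6*y*z)

For a 0-form f, d f = (∂f/∂x) dx + (∂f/∂y) dy + (∂f/∂z) dz. The components of the vector representation are exactly the entries of grad f in Cartesian coordinates:
  ∂f/∂x = 0
  ∂f/∂y = 3*z^2
  ∂f/∂z = 6*y*z.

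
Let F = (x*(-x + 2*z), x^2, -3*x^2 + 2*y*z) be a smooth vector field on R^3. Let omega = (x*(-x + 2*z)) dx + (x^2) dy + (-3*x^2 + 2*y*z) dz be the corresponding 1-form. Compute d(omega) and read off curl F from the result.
d(omega) = (2*z) dy ∧ dz + (8*x) dz ∧ dx + (2*x) dx ∧ dy; curl F = (2*z, 8*x, 2*x)

d omega = sum_{i<j} (∂f_j/∂x_i - ∂f_i/∂x_j) dx_i ∧ dx_j. Under the identification (dy ∧ dz, dz ∧ dx, dx ∧ dy) ↔ (e_x, e_y, e_z), the coefficients are exactly the components of curl F. Compute:
  ∂R/∂y - ∂Q/∂z = (2*z) - (0) = 2*z
  ∂P/∂z - ∂R/∂x = (2*x) - (-6*x) = 8*x
  ∂Q/∂x - ∂P/∂y = (2*x) - (0) = 2*x.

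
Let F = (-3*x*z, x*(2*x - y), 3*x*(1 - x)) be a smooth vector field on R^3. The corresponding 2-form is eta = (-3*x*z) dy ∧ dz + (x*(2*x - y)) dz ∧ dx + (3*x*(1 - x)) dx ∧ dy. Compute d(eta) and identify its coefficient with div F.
d(eta) = (-x - 3*z) dx ∧ dy ∧ dz; div F = -x - 3*z

For a 2-form in R^3 of the form above, applying d gives a 3-form with coefficient ∂P/∂x + ∂Q/∂y + ∂R/∂z:
  ∂P/∂x = -3*z
  ∂Q/∂y = -x
  ∂R/∂z = 0
Sum = -x - 3*z, which is exactly div F.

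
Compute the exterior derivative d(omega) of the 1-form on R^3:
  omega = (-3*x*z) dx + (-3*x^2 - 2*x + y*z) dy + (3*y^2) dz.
d(omega) = (-6*x - 2) dx ∧ dy + (3*x) dx ∧ dz + (5*y) dy ∧ dz

For a 1-form omega = sum_i f_i dx_i, the exterior derivative is
  d(omega) = sum_{i < j} (∂f_j/∂x_i - ∂f_i/∂x_j) dx_i ∧ dx_j.
  coefficient of dx ∧ dy: ∂f_2/∂x - ∂f_1/∂y = ∂(-3*x^2 - 2*x + y*z)/∂x - ∂(-3*x*z)/∂y = -6*x - 2
  coefficient of dx ∧ dz: ∂f_3/∂x - ∂f_1/∂z = ∂(3*y^2)/∂x - ∂(-3*x*z)/∂z = 3*x
  coefficient of dy ∧ dz: ∂f_3/∂y - ∂f_2/∂z = ∂(3*y^2)/∂y - ∂(-3*x^2 - 2*x + y*z)/∂z = 5*y
Assembling: d(omega) = (-6*x - 2) dx ∧ dy + (3*x) dx ∧ dz + (5*y) dy ∧ dz.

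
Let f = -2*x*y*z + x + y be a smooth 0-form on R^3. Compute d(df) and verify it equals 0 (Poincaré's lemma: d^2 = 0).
d(df) = 0

Step 1: df = sum_i (∂f/∂x_i) dx_i = (-2*y*z + 1) dx + (-2*x*z + 1) dy + (-2*x*y) dz.
Step 2: Apply d again. Using the 1-form formula, the coefficient of dx ∧ dy in d(df) is ∂^2 f/∂x ∂y - ∂^2 f/∂y ∂x = (-2*z) - (-2*z) = 0 (equality of mixed partials for smooth f).
Similarly for dx ∧ dz and dy ∧ dz — all coefficients vanish. So d(df) = 0.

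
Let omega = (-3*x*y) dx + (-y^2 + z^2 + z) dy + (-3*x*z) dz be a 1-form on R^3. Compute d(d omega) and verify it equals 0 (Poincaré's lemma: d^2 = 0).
d(d omega) = 0

Step 1: d omega = sum_{i<j} (∂f_j/∂x_i - ∂f_i/∂x_j) dx_i ∧ dx_j:
  coeff of dx ∧ dy: 3*x
  coeff of dx ∧ dz: -3*z
  coeff of dy ∧ dz: -2*z - 1
Step 2: Apply d again to each 2-form coefficient. The only possible 3-form in R^3 is dx ∧ dy ∧ dz, with coefficient
  ∂(coeff of dy∧dz)/∂x - ∂(coeff of dx∧dz)/∂y + ∂(coeff of dx∧dy)/∂z
  = ∂/∂x (-2*z - 1) - ∂/∂y (-3*z) + ∂/∂z (3*x).
Each of these terms simplifies to sums of mixed partials that cancel in pairs. The result is 0 (by equality of mixed partials for smooth functions — Schwarz / Clairaut).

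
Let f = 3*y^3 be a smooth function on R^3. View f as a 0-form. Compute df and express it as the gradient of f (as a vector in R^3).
df = (0) dx + (9*y^2) dy + (0) dz; grad f = (0, 9*y^2, 0)

For a 0-form f, d f = (∂f/∂x) dx + (∂f/∂y) dy + (∂f/∂z) dz. The components of the vector representation are exactly the entries of grad f in Cartesian coordinates:
  ∂f/∂x = 0
  ∂f/∂y = 9*y^2
  ∂f/∂z = 0.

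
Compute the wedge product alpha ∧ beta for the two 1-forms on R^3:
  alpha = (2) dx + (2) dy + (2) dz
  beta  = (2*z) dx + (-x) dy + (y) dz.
alpha ∧ beta = (-2*x - 4*z) dx ∧ dy + (2*y - 4*z) dx ∧ dz + (2*x + 2*y) dy ∧ dz

Distribute the wedge, using dx_i ∧ dx_j = -dx_j ∧ dx_i and dx_i ∧ dx_i = 0. For each pair (i, j) with i < j, the coefficient of dx_i ∧ dx_j in alpha ∧ beta is (alpha_i * beta_j - alpha_j * beta_i). Collecting: alpha ∧ beta = (-2*x - 4*z) dx ∧ dy + (2*y - 4*z) dx ∧ dz + (2*x + 2*y) dy ∧ dz.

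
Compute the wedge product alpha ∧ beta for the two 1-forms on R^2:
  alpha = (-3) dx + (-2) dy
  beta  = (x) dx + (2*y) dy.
alpha ∧ beta = (2*x - 6*y) dx ∧ dy

Distribute the wedge, using dx_i ∧ dx_j = -dx_j ∧ dx_i and dx_i ∧ dx_i = 0. For each pair (i, j) with i < j, the coefficient of dx_i ∧ dx_j in alpha ∧ beta is (alpha_i * beta_j - alpha_j * beta_i). Collecting: alpha ∧ beta = (2*x - 6*y) dx ∧ dy.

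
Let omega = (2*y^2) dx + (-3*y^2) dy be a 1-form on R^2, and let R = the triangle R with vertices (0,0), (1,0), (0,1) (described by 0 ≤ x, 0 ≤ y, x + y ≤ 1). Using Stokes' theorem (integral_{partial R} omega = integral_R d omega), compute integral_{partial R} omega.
integral_(partial R) omega = -2/3

Stokes: integral_partial_R omega = integral_R d omega with d omega = (∂Q/∂x - ∂P/∂y) dx ∧ dy.
  ∂Q/∂x = 0
  ∂P/∂y = 4*y
  integrand = ∂Q/∂x - ∂P/∂y = -4*y.
Integrating over R: integral_0^1 integral_0^{1-x} (-4*y) dy dx = -2/3.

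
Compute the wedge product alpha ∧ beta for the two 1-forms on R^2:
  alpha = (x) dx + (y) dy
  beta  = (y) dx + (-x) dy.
alpha ∧ beta = (-x^2 - y^2) dx ∧ dy

Distribute the wedge, using dx_i ∧ dx_j = -dx_j ∧ dx_i and dx_i ∧ dx_i = 0. For each pair (i, j) with i < j, the coefficient of dx_i ∧ dx_j in alpha ∧ beta is (alpha_i * beta_j - alpha_j * beta_i). Collecting: alpha ∧ beta = (-x^2 - y^2) dx ∧ dy.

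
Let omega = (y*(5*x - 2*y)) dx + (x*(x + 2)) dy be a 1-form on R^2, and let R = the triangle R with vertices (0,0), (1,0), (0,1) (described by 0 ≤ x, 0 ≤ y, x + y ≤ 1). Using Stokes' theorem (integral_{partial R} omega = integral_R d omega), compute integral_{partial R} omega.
integral_(partial R) omega = 7/6

Stokes: integral_partial_R omega = integral_R d omega with d omega = (∂Q/∂x - ∂P/∂y) dx ∧ dy.
  ∂Q/∂x = 2*x + 2
  ∂P/∂y = 5*x - 4*y
  integrand = ∂Q/∂x - ∂P/∂y = -3*x + 4*y + 2.
Integrating over R: integral_0^1 integral_0^{1-x} (-3*x + 4*y + 2) dy dx = 7/6.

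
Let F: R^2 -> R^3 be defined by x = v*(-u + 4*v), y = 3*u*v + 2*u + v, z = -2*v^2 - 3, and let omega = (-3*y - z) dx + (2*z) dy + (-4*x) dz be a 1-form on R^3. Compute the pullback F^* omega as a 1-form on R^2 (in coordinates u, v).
F^* omega = (9*u*v^2 + 6*u*v - 14*v^3 - 5*v^2 - 21*v - 12) du + (9*u^2*v + 6*u^2 - 102*u*v^2 - 45*u*v - 21*u + 80*v^3 - 28*v^2 + 24*v - 6) dv

Using F^*(f dg) = (f ∘ F) d(g ∘ F), substitute each coordinate x_i by F_i(u, v) in f_i, and replace dx_i by d F_i = (∂F_i/∂u) du + (∂F_i/∂v) dv.
  For the x component: f_1(F) = -9*u*v - 6*u + 2*v^2 - 3*v + 3; d F_1 = (-v) du + (-u + 8*v) dv
  For the y component: f_2(F) = -4*v^2 - 6; d F_2 = (3*v + 2) du + (3*u + 1) dv
  For the z component: f_3(F) = 4*v*(u - 4*v); d F_3 = (0) du + (-4*v) dv
Combining and collecting du, dv coefficients:
  coeff of du: 9*u*v^2 + 6*u*v - 14*v^3 - 5*v^2 - 21*v - 12
  coeff of dv: 9*u^2*v + 6*u^2 - 102*u*v^2 - 45*u*v - 21*u + 80*v^3 - 28*v^2 + 24*v - 6
F^* omega = (9*u*v^2 + 6*u*v - 14*v^3 - 5*v^2 - 21*v - 12) du + (9*u^2*v + 6*u^2 - 102*u*v^2 - 45*u*v - 21*u + 80*v^3 - 28*v^2 + 24*v - 6) dv.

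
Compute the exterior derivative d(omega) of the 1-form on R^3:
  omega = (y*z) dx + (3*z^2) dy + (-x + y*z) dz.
d(omega) = (-z) dx ∧ dy + (-y - 1) dx ∧ dz + (-5*z) dy ∧ dz

For a 1-form omega = sum_i f_i dx_i, the exterior derivative is
  d(omega) = sum_{i < j} (∂f_j/∂x_i - ∂f_i/∂x_j) dx_i ∧ dx_j.
  coefficient of dx ∧ dy: ∂f_2/∂x - ∂f_1/∂y = ∂(3*z^2)/∂x - ∂(y*z)/∂y = -z
  coefficient of dx ∧ dz: ∂f_3/∂x - ∂f_1/∂z = ∂(-x + y*z)/∂x - ∂(y*z)/∂z = -y - 1
  coefficient of dy ∧ dz: ∂f_3/∂y - ∂f_2/∂z = ∂(-x + y*z)/∂y - ∂(3*z^2)/∂z = -5*z
Assembling: d(omega) = (-z) dx ∧ dy + (-y - 1) dx ∧ dz + (-5*z) dy ∧ dz.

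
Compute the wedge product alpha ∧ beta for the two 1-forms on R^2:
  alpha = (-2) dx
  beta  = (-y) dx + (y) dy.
alpha ∧ beta = (-2*y) dx ∧ dy

Distribute the wedge, using dx_i ∧ dx_j = -dx_j ∧ dx_i and dx_i ∧ dx_i = 0. For each pair (i, j) with i < j, the coefficient of dx_i ∧ dx_j in alpha ∧ beta is (alpha_i * beta_j - alpha_j * beta_i). Collecting: alpha ∧ beta = (-2*y) dx ∧ dy.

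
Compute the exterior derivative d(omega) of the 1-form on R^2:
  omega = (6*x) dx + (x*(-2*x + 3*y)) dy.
d(omega) = (-4*x + 3*y) dx ∧ dy

For a 1-form omega = sum_i f_i dx_i, the exterior derivative is
  d(omega) = sum_{i < j} (∂f_j/∂x_i - ∂f_i/∂x_j) dx_i ∧ dx_j.
  coefficient of dx ∧ dy: ∂f_2/∂x - ∂f_1/∂y = ∂(x*(-2*x + 3*y))/∂x - ∂(6*x)/∂y = -4*x + 3*y
Assembling: d(omega) = (-4*x + 3*y) dx ∧ dy.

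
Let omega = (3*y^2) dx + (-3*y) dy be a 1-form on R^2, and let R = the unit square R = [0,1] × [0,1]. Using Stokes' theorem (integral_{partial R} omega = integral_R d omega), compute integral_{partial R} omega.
integral_(partial R) omega = -3

Stokes: integral_partial_R omega = integral_R d omega with d omega = (∂Q/∂x - ∂P/∂y) dx ∧ dy.
  ∂Q/∂x = 0
  ∂P/∂y = 6*y
  integrand = ∂Q/∂x - ∂P/∂y = -6*y.
Integrating over R: integral_0^1 integral_0^1 (-6*y) dx dy = -3.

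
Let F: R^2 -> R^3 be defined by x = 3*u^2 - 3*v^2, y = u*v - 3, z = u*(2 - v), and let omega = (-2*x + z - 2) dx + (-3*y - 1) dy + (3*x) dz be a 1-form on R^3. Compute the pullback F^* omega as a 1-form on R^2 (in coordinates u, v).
F^* omega = (-36*u^3 - 15*u^2*v + 30*u^2 + 33*u*v^2 - 12*u + 9*v^3 - 18*v^2 + 8*v) du + (-9*u^3 + 33*u^2*v + 15*u*v^2 - 12*u*v + 8*u - 36*v^3 + 12*v) dv

Using F^*(f dg) = (f ∘ F) d(g ∘ F), substitute each coordinate x_i by F_i(u, v) in f_i, and replace dx_i by d F_i = (∂F_i/∂u) du + (∂F_i/∂v) dv.
  For the x component: f_1(F) = -6*u^2 - u*v + 2*u + 6*v^2 - 2; d F_1 = (6*u) du + (-6*v) dv
  For the y component: f_2(F) = -3*u*v + 8; d F_2 = (v) du + (u) dv
  For the z component: f_3(F) = 9*u^2 - 9*v^2; d F_3 = (2 - v) du + (-u) dv
Combining and collecting du, dv coefficients:
  coeff of du: -36*u^3 - 15*u^2*v + 30*u^2 + 33*u*v^2 - 12*u + 9*v^3 - 18*v^2 + 8*v
  coeff of dv: -9*u^3 + 33*u^2*v + 15*u*v^2 - 12*u*v + 8*u - 36*v^3 + 12*v
F^* omega = (-36*u^3 - 15*u^2*v + 30*u^2 + 33*u*v^2 - 12*u + 9*v^3 - 18*v^2 + 8*v) du + (-9*u^3 + 33*u^2*v + 15*u*v^2 - 12*u*v + 8*u - 36*v^3 + 12*v) dv.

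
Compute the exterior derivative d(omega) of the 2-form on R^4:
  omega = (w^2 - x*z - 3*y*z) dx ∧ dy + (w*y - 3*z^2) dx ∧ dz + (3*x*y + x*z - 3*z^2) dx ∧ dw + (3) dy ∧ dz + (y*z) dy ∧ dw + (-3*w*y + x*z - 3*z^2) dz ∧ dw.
d(omega) = (-w - x - 3*y) dx ∧ dy ∧ dz + (2*w - 3*x) dx ∧ dy ∧ dw + (-x + y + 7*z) dx ∧ dz ∧ dw + (-3*w - y) dy ∧ dz ∧ dw

For a 2-form omega = sum_{i<j} g_{ij} dx_i ∧ dx_j, the exterior derivative is
  d(omega) = sum_{i<j} d(g_{ij}) ∧ dx_i ∧ dx_j = sum_{i<j, k} (∂g_{ij}/∂x_k) dx_k ∧ dx_i ∧ dx_j.
Expand each term, using dx_k ∧ dx_i ∧ dx_j = sgn(permutation) dx_{(a)} ∧ dx_{(b)} ∧ dx_{(c)} with (a < b < c) sorted:
  d(w^2 - x*z - 3*y*z) includes (∂/∂z)(w^2 - x*z - 3*y*z) dz = (-x - 3*y) dz, which multiplied by dx ∧ dy gives (-x - 3*y) dx ∧ dy ∧ dz
  d(w^2 - x*z - 3*y*z) includes (∂/∂w)(w^2 - x*z - 3*y*z) dw = (2*w) dw, which multiplied by dx ∧ dy gives (2*w) dx ∧ dy ∧ dw
  d(w*y - 3*z^2) includes (∂/∂y)(w*y - 3*z^2) dy = (w) dy, which multiplied by dx ∧ dz gives (-w) dx ∧ dy ∧ dz
  d(w*y - 3*z^2) includes (∂/∂w)(w*y - 3*z^2) dw = (y) dw, which multiplied by dx ∧ dz gives (y) dx ∧ dz ∧ dw
  d(3*x*y + x*z - 3*z^2) includes (∂/∂y)(3*x*y + x*z - 3*z^2) dy = (3*x) dy, which multiplied by dx ∧ dw gives (-3*x) dx ∧ dy ∧ dw
  d(3*x*y + x*z - 3*z^2) includes (∂/∂z)(3*x*y + x*z - 3*z^2) dz = (x - 6*z) dz, which multiplied by dx ∧ dw gives (-x + 6*z) dx ∧ dz ∧ dw
  d(y*z) includes (∂/∂z)(y*z) dz = (y) dz, which multiplied by dy ∧ dw gives (-y) dy ∧ dz ∧ dw
  d(-3*w*y + x*z - 3*z^2) includes (∂/∂x)(-3*w*y + x*z - 3*z^2) dx = (z) dx, which multiplied by dz ∧ dw gives (z) dx ∧ dz ∧ dw
  d(-3*w*y + x*z - 3*z^2) includes (∂/∂y)(-3*w*y + x*z - 3*z^2) dy = (-3*w) dy, which multiplied by dz ∧ dw gives (-3*w) dy ∧ dz ∧ dw
Collecting like 3-forms: d(omega) = (-w - x - 3*y) dx ∧ dy ∧ dz + (2*w - 3*x) dx ∧ dy ∧ dw + (-x + y + 7*z) dx ∧ dz ∧ dw + (-3*w - y) dy ∧ dz ∧ dw.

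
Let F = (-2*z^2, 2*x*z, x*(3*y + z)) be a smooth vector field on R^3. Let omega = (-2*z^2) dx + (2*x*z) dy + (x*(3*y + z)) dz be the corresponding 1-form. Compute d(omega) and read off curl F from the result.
d(omega) = (x) dy ∧ dz + (-3*y - 5*z) dz ∧ dx + (2*z) dx ∧ dy; curl F = (x, -3*y - 5*z, 2*z)

d omega = sum_{i<j} (∂f_j/∂x_i - ∂f_i/∂x_j) dx_i ∧ dx_j. Under the identification (dy ∧ dz, dz ∧ dx, dx ∧ dy) ↔ (e_x, e_y, e_z), the coefficients are exactly the components of curl F. Compute:
  ∂R/∂y - ∂Q/∂z = (3*x) - (2*x) = x
  ∂P/∂z - ∂R/∂x = (-4*z) - (3*y + z) = -3*y - 5*z
  ∂Q/∂x - ∂P/∂y = (2*z) - (0) = 2*z.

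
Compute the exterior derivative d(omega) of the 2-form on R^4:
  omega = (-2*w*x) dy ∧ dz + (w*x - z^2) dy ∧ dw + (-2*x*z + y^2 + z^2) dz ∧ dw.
d(omega) = (-2*w) dx ∧ dy ∧ dz + (-2*x + 2*y + 2*z) dy ∧ dz ∧ dw + (w) dx ∧ dy ∧ dw + (-2*z) dx ∧ dz ∧ dw

For a 2-form omega = sum_{i<j} g_{ij} dx_i ∧ dx_j, the exterior derivative is
  d(omega) = sum_{i<j} d(g_{ij}) ∧ dx_i ∧ dx_j = sum_{i<j, k} (∂g_{ij}/∂x_k) dx_k ∧ dx_i ∧ dx_j.
Expand each term, using dx_k ∧ dx_i ∧ dx_j = sgn(permutation) dx_{(a)} ∧ dx_{(b)} ∧ dx_{(c)} with (a < b < c) sorted:
  d(-2*w*x) includes (∂/∂x)(-2*w*x) dx = (-2*w) dx, which multiplied by dy ∧ dz gives (-2*w) dx ∧ dy ∧ dz
  d(-2*w*x) includes (∂/∂w)(-2*w*x) dw = (-2*x) dw, which multiplied by dy ∧ dz gives (-2*x) dy ∧ dz ∧ dw
  d(w*x - z^2) includes (∂/∂x)(w*x - z^2) dx = (w) dx, which multiplied by dy ∧ dw gives (w) dx ∧ dy ∧ dw
  d(w*x - z^2) includes (∂/∂z)(w*x - z^2) dz = (-2*z) dz, which multiplied by dy ∧ dw gives (2*z) dy ∧ dz ∧ dw
  d(-2*x*z + y^2 + z^2) includes (∂/∂x)(-2*x*z + y^2 + z^2) dx = (-2*z) dx, which multiplied by dz ∧ dw gives (-2*z) dx ∧ dz ∧ dw
  d(-2*x*z + y^2 + z^2) includes (∂/∂y)(-2*x*z + y^2 + z^2) dy = (2*y) dy, which multiplied by dz ∧ dw gives (2*y) dy ∧ dz ∧ dw
Collecting like 3-forms: d(omega) = (-2*w) dx ∧ dy ∧ dz + (-2*x + 2*y + 2*z) dy ∧ dz ∧ dw + (w) dx ∧ dy ∧ dw + (-2*z) dx ∧ dz ∧ dw.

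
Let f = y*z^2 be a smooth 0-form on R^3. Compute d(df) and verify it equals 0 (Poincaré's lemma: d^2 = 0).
d(df) = 0

Step 1: df = sum_i (∂f/∂x_i) dx_i = (0) dx + (z^2) dy + (2*y*z) dz.
Step 2: Apply d again. Using the 1-form formula, the coefficient of dx ∧ dy in d(df) is ∂^2 f/∂x ∂y - ∂^2 f/∂y ∂x = (0) - (0) = 0 (equality of mixed partials for smooth f).
Similarly for dx ∧ dz and dy ∧ dz — all coefficients vanish. So d(df) = 0.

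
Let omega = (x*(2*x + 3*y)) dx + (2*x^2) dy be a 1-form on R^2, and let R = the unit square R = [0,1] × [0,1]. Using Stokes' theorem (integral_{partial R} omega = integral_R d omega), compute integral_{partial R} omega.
integral_(partial R) omega = 1/2

Stokes: integral_partial_R omega = integral_R d omega with d omega = (∂Q/∂x - ∂P/∂y) dx ∧ dy.
  ∂Q/∂x = 4*x
  ∂P/∂y = 3*x
  integrand = ∂Q/∂x - ∂P/∂y = x.
Integrating over R: integral_0^1 integral_0^1 (x) dx dy = 1/2.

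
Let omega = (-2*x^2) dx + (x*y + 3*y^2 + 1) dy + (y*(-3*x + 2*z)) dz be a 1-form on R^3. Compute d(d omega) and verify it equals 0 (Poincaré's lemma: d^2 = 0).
d(d omega) = 0

Step 1: d omega = sum_{i<j} (∂f_j/∂x_i - ∂f_i/∂x_j) dx_i ∧ dx_j:
  coeff of dx ∧ dy: y
  coeff of dx ∧ dz: -3*y
  coeff of dy ∧ dz: -3*x + 2*z
Step 2: Apply d again to each 2-form coefficient. The only possible 3-form in R^3 is dx ∧ dy ∧ dz, with coefficient
  ∂(coeff of dy∧dz)/∂x - ∂(coeff of dx∧dz)/∂y + ∂(coeff of dx∧dy)/∂z
  = ∂/∂x (-3*x + 2*z) - ∂/∂y (-3*y) + ∂/∂z (y).
Each of these terms simplifies to sums of mixed partials that cancel in pairs. The result is 0 (by equality of mixed partials for smooth functions — Schwarz / Clairaut).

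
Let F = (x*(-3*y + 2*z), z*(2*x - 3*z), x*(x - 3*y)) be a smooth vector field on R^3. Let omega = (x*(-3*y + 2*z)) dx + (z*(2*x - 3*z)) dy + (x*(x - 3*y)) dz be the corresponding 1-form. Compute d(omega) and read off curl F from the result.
d(omega) = (-5*x + 6*z) dy ∧ dz + (3*y) dz ∧ dx + (3*x + 2*z) dx ∧ dy; curl F = (-5*x + 6*z, 3*y, 3*x + 2*z)

d omega = sum_{i<j} (∂f_j/∂x_i - ∂f_i/∂x_j) dx_i ∧ dx_j. Under the identification (dy ∧ dz, dz ∧ dx, dx ∧ dy) ↔ (e_x, e_y, e_z), the coefficients are exactly the components of curl F. Compute:
  ∂R/∂y - ∂Q/∂z = (-3*x) - (2*x - 6*z) = -5*x + 6*z
  ∂P/∂z - ∂R/∂x = (2*x) - (2*x - 3*y) = 3*y
  ∂Q/∂x - ∂P/∂y = (2*z) - (-3*x) = 3*x + 2*z.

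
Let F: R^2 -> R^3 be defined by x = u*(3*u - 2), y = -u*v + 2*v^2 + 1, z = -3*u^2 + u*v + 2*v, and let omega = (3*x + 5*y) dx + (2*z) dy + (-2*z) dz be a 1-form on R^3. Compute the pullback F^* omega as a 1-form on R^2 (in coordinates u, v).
F^* omega = (18*u^3 - 6*u^2*v - 54*u^2 + 56*u*v^2 + 34*u*v + 42*u - 28*v^2 - 10) du + (12*u^3 - 28*u^2*v + 12*u^2 + 8*u*v^2 - 12*u*v + 16*v^2 - 8*v) dv

Using F^*(f dg) = (f ∘ F) d(g ∘ F), substitute each coordinate x_i by F_i(u, v) in f_i, and replace dx_i by d F_i = (∂F_i/∂u) du + (∂F_i/∂v) dv.
  For the x component: f_1(F) = 9*u^2 - 5*u*v - 6*u + 10*v^2 + 5; d F_1 = (6*u - 2) du + (0) dv
  For the y component: f_2(F) = -6*u^2 + 2*u*v + 4*v; d F_2 = (-v) du + (-u + 4*v) dv
  For the z component: f_3(F) = 6*u^2 - 2*u*v - 4*v; d F_3 = (-6*u + v) du + (u + 2) dv
Combining and collecting du, dv coefficients:
  coeff of du: 18*u^3 - 6*u^2*v - 54*u^2 + 56*u*v^2 + 34*u*v + 42*u - 28*v^2 - 10
  coeff of dv: 12*u^3 - 28*u^2*v + 12*u^2 + 8*u*v^2 - 12*u*v + 16*v^2 - 8*v
F^* omega = (18*u^3 - 6*u^2*v - 54*u^2 + 56*u*v^2 + 34*u*v + 42*u - 28*v^2 - 10) du + (12*u^3 - 28*u^2*v + 12*u^2 + 8*u*v^2 - 12*u*v + 16*v^2 - 8*v) dv.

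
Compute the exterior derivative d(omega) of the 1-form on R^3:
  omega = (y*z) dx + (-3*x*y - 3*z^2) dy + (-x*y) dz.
d(omega) = (-3*y - z) dx ∧ dy + (-2*y) dx ∧ dz + (-x + 6*z) dy ∧ dz

For a 1-form omega = sum_i f_i dx_i, the exterior derivative is
  d(omega) = sum_{i < j} (∂f_j/∂x_i - ∂f_i/∂x_j) dx_i ∧ dx_j.
  coefficient of dx ∧ dy: ∂f_2/∂x - ∂f_1/∂y = ∂(-3*x*y - 3*z^2)/∂x - ∂(y*z)/∂y = -3*y - z
  coefficient of dx ∧ dz: ∂f_3/∂x - ∂f_1/∂z = ∂(-x*y)/∂x - ∂(y*z)/∂z = -2*y
  coefficient of dy ∧ dz: ∂f_3/∂y - ∂f_2/∂z = ∂(-x*y)/∂y - ∂(-3*x*y - 3*z^2)/∂z = -x + 6*z
Assembling: d(omega) = (-3*y - z) dx ∧ dy + (-2*y) dx ∧ dz + (-x + 6*z) dy ∧ dz.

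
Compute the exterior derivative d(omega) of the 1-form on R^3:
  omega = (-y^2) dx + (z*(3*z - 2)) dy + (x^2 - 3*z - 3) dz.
d(omega) = (2*y) dx ∧ dy + (2*x) dx ∧ dz + (2 - 6*z) dy ∧ dz

For a 1-form omega = sum_i f_i dx_i, the exterior derivative is
  d(omega) = sum_{i < j} (∂f_j/∂x_i - ∂f_i/∂x_j) dx_i ∧ dx_j.
  coefficient of dx ∧ dy: ∂f_2/∂x - ∂f_1/∂y = ∂(z*(3*z - 2))/∂x - ∂(-y^2)/∂y = 2*y
  coefficient of dx ∧ dz: ∂f_3/∂x - ∂f_1/∂z = ∂(x^2 - 3*z - 3)/∂x - ∂(-y^2)/∂z = 2*x
  coefficient of dy ∧ dz: ∂f_3/∂y - ∂f_2/∂z = ∂(x^2 - 3*z - 3)/∂y - ∂(z*(3*z - 2))/∂z = 2 - 6*z
Assembling: d(omega) = (2*y) dx ∧ dy + (2*x) dx ∧ dz + (2 - 6*z) dy ∧ dz.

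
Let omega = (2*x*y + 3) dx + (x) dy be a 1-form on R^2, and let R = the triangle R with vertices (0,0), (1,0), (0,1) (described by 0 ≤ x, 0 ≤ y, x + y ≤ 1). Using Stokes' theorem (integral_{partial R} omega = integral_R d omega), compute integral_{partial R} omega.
integral_(partial R) omega = 1/6

Stokes: integral_partial_R omega = integral_R d omega with d omega = (∂Q/∂x - ∂P/∂y) dx ∧ dy.
  ∂Q/∂x = 1
  ∂P/∂y = 2*x
  integrand = ∂Q/∂x - ∂P/∂y = 1 - 2*x.
Integrating over R: integral_0^1 integral_0^{1-x} (1 - 2*x) dy dx = 1/6.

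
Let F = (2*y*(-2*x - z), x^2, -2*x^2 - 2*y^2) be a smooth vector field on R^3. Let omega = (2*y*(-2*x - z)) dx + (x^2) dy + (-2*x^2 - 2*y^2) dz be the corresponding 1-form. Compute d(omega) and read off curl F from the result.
d(omega) = (-4*y) dy ∧ dz + (4*x - 2*y) dz ∧ dx + (6*x + 2*z) dx ∧ dy; curl F = (-4*y, 4*x - 2*y, 6*x + 2*z)

d omega = sum_{i<j} (∂f_j/∂x_i - ∂f_i/∂x_j) dx_i ∧ dx_j. Under the identification (dy ∧ dz, dz ∧ dx, dx ∧ dy) ↔ (e_x, e_y, e_z), the coefficients are exactly the components of curl F. Compute:
  ∂R/∂y - ∂Q/∂z = (-4*y) - (0) = -4*y
  ∂P/∂z - ∂R/∂x = (-2*y) - (-4*x) = 4*x - 2*y
  ∂Q/∂x - ∂P/∂y = (2*x) - (-4*x - 2*z) = 6*x + 2*z.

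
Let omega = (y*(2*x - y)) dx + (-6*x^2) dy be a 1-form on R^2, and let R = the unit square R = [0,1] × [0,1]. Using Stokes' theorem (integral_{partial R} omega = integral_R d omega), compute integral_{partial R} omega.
integral_(partial R) omega = -6

Stokes: integral_partial_R omega = integral_R d omega with d omega = (∂Q/∂x - ∂P/∂y) dx ∧ dy.
  ∂Q/∂x = -12*x
  ∂P/∂y = 2*x - 2*y
  integrand = ∂Q/∂x - ∂P/∂y = -14*x + 2*y.
Integrating over R: integral_0^1 integral_0^1 (-14*x + 2*y) dx dy = -6.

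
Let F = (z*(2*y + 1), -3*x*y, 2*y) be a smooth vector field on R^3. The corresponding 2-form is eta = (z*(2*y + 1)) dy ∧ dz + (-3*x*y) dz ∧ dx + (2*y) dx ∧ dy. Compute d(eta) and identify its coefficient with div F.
d(eta) = (-3*x) dx ∧ dy ∧ dz; div F = -3*x

For a 2-form in R^3 of the form above, applying d gives a 3-form with coefficient ∂P/∂x + ∂Q/∂y + ∂R/∂z:
  ∂P/∂x = 0
  ∂Q/∂y = -3*x
  ∂R/∂z = 0
Sum = -3*x, which is exactly div F.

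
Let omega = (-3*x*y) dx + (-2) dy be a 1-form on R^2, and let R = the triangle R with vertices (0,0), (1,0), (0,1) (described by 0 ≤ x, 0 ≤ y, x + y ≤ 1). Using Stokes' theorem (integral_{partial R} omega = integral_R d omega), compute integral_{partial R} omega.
integral_(partial R) omega = 1/2

Stokes: integral_partial_R omega = integral_R d omega with d omega = (∂Q/∂x - ∂P/∂y) dx ∧ dy.
  ∂Q/∂x = 0
  ∂P/∂y = -3*x
  integrand = ∂Q/∂x - ∂P/∂y = 3*x.
Integrating over R: integral_0^1 integral_0^{1-x} (3*x) dy dx = 1/2.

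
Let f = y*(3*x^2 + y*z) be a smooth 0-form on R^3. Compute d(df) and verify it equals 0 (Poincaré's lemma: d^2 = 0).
d(df) = 0

Step 1: df = sum_i (∂f/∂x_i) dx_i = (6*x*y) dx + (3*x^2 + 2*y*z) dy + (y^2) dz.
Step 2: Apply d again. Using the 1-form formula, the coefficient of dx ∧ dy in d(df) is ∂^2 f/∂x ∂y - ∂^2 f/∂y ∂x = (6*x) - (6*x) = 0 (equality of mixed partials for smooth f).
Similarly for dx ∧ dz and dy ∧ dz — all coefficients vanish. So d(df) = 0.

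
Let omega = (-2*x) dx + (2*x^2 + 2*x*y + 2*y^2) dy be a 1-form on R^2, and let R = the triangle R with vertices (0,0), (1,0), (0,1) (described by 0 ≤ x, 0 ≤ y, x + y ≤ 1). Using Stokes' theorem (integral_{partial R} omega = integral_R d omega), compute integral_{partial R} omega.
integral_(partial R) omega = 1

Stokes: integral_partial_R omega = integral_R d omega with d omega = (∂Q/∂x - ∂P/∂y) dx ∧ dy.
  ∂Q/∂x = 4*x + 2*y
  ∂P/∂y = 0
  integrand = ∂Q/∂x - ∂P/∂y = 4*x + 2*y.
Integrating over R: integral_0^1 integral_0^{1-x} (4*x + 2*y) dy dx = 1.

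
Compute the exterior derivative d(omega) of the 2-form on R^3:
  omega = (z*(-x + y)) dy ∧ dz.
d(omega) = (-z) dx ∧ dy ∧ dz

For a 2-form omega = sum_{i<j} g_{ij} dx_i ∧ dx_j, the exterior derivative is
  d(omega) = sum_{i<j} d(g_{ij}) ∧ dx_i ∧ dx_j = sum_{i<j, k} (∂g_{ij}/∂x_k) dx_k ∧ dx_i ∧ dx_j.
Expand each term, using dx_k ∧ dx_i ∧ dx_j = sgn(permutation) dx_{(a)} ∧ dx_{(b)} ∧ dx_{(c)} with (a < b < c) sorted:
  d(z*(-x + y)) includes (∂/∂x)(z*(-x + y)) dx = (-z) dx, which multiplied by dy ∧ dz gives (-z) dx ∧ dy ∧ dz
Collecting like 3-forms: d(omega) = (-z) dx ∧ dy ∧ dz.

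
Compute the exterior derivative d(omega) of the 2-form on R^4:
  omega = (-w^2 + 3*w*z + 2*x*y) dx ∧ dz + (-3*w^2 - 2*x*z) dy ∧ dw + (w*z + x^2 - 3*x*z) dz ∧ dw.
d(omega) = (-2*x) dx ∧ dy ∧ dz + (-2*w + 2*x) dx ∧ dz ∧ dw + (-2*z) dx ∧ dy ∧ dw + (2*x) dy ∧ dz ∧ dw

For a 2-form omega = sum_{i<j} g_{ij} dx_i ∧ dx_j, the exterior derivative is
  d(omega) = sum_{i<j} d(g_{ij}) ∧ dx_i ∧ dx_j = sum_{i<j, k} (∂g_{ij}/∂x_k) dx_k ∧ dx_i ∧ dx_j.
Expand each term, using dx_k ∧ dx_i ∧ dx_j = sgn(permutation) dx_{(a)} ∧ dx_{(b)} ∧ dx_{(c)} with (a < b < c) sorted:
  d(-w^2 + 3*w*z + 2*x*y) includes (∂/∂y)(-w^2 + 3*w*z + 2*x*y) dy = (2*x) dy, which multiplied by dx ∧ dz gives (-2*x) dx ∧ dy ∧ dz
  d(-w^2 + 3*w*z + 2*x*y) includes (∂/∂w)(-w^2 + 3*w*z + 2*x*y) dw = (-2*w + 3*z) dw, which multiplied by dx ∧ dz gives (-2*w + 3*z) dx ∧ dz ∧ dw
  d(-3*w^2 - 2*x*z) includes (∂/∂x)(-3*w^2 - 2*x*z) dx = (-2*z) dx, which multiplied by dy ∧ dw gives (-2*z) dx ∧ dy ∧ dw
  d(-3*w^2 - 2*x*z) includes (∂/∂z)(-3*w^2 - 2*x*z) dz = (-2*x) dz, which multiplied by dy ∧ dw gives (2*x) dy ∧ dz ∧ dw
  d(w*z + x^2 - 3*x*z) includes (∂/∂x)(w*z + x^2 - 3*x*z) dx = (2*x - 3*z) dx, which multiplied by dz ∧ dw gives (2*x - 3*z) dx ∧ dz ∧ dw
Collecting like 3-forms: d(omega) = (-2*x) dx ∧ dy ∧ dz + (-2*w + 2*x) dx ∧ dz ∧ dw + (-2*z) dx ∧ dy ∧ dw + (2*x) dy ∧ dz ∧ dw.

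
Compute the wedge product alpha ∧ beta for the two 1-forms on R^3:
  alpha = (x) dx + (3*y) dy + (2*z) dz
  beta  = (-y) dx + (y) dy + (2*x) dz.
alpha ∧ beta = (y*(x + 3*y)) dx ∧ dy + (2*x^2 + 2*y*z) dx ∧ dz + (2*y*(3*x - z)) dy ∧ dz

Distribute the wedge, using dx_i ∧ dx_j = -dx_j ∧ dx_i and dx_i ∧ dx_i = 0. For each pair (i, j) with i < j, the coefficient of dx_i ∧ dx_j in alpha ∧ beta is (alpha_i * beta_j - alpha_j * beta_i). Collecting: alpha ∧ beta = (y*(x + 3*y)) dx ∧ dy + (2*x^2 + 2*y*z) dx ∧ dz + (2*y*(3*x - z)) dy ∧ dz.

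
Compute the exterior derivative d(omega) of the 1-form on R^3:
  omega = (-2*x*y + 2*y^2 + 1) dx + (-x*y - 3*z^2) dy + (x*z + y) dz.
d(omega) = (2*x - 5*y) dx ∧ dy + (z) dx ∧ dz + (6*z + 1) dy ∧ dz

For a 1-form omega = sum_i f_i dx_i, the exterior derivative is
  d(omega) = sum_{i < j} (∂f_j/∂x_i - ∂f_i/∂x_j) dx_i ∧ dx_j.
  coefficient of dx ∧ dy: ∂f_2/∂x - ∂f_1/∂y = ∂(-x*y - 3*z^2)/∂x - ∂(-2*x*y + 2*y^2 + 1)/∂y = 2*x - 5*y
  coefficient of dx ∧ dz: ∂f_3/∂x - ∂f_1/∂z = ∂(x*z + y)/∂x - ∂(-2*x*y + 2*y^2 + 1)/∂z = z
  coefficient of dy ∧ dz: ∂f_3/∂y - ∂f_2/∂z = ∂(x*z + y)/∂y - ∂(-x*y - 3*z^2)/∂z = 6*z + 1
Assembling: d(omega) = (2*x - 5*y) dx ∧ dy + (z) dx ∧ dz + (6*z + 1) dy ∧ dz.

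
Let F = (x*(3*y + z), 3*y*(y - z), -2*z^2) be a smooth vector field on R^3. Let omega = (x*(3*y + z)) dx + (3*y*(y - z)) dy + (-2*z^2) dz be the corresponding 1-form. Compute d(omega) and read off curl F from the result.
d(omega) = (3*y) dy ∧ dz + (x) dz ∧ dx + (-3*x) dx ∧ dy; curl F = (3*y, x, -3*x)

d omega = sum_{i<j} (∂f_j/∂x_i - ∂f_i/∂x_j) dx_i ∧ dx_j. Under the identification (dy ∧ dz, dz ∧ dx, dx ∧ dy) ↔ (e_x, e_y, e_z), the coefficients are exactly the components of curl F. Compute:
  ∂R/∂y - ∂Q/∂z = (0) - (-3*y) = 3*y
  ∂P/∂z - ∂R/∂x = (x) - (0) = x
  ∂Q/∂x - ∂P/∂y = (0) - (3*x) = -3*x.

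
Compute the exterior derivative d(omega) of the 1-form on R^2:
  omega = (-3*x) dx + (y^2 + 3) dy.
d(omega) = 0

For a 1-form omega = sum_i f_i dx_i, the exterior derivative is
  d(omega) = sum_{i < j} (∂f_j/∂x_i - ∂f_i/∂x_j) dx_i ∧ dx_j.

Assembling: d(omega) = 0.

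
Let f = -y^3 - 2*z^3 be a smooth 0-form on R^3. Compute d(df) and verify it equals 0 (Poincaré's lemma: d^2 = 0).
d(df) = 0

Step 1: df = sum_i (∂f/∂x_i) dx_i = (0) dx + (-3*y^2) dy + (-6*z^2) dz.
Step 2: Apply d again. Using the 1-form formula, the coefficient of dx ∧ dy in d(df) is ∂^2 f/∂x ∂y - ∂^2 f/∂y ∂x = (0) - (0) = 0 (equality of mixed partials for smooth f).
Similarly for dx ∧ dz and dy ∧ dz — all coefficients vanish. So d(df) = 0.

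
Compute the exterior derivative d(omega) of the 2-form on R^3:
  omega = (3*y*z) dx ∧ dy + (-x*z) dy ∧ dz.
d(omega) = (3*y - z) dx ∧ dy ∧ dz

For a 2-form omega = sum_{i<j} g_{ij} dx_i ∧ dx_j, the exterior derivative is
  d(omega) = sum_{i<j} d(g_{ij}) ∧ dx_i ∧ dx_j = sum_{i<j, k} (∂g_{ij}/∂x_k) dx_k ∧ dx_i ∧ dx_j.
Expand each term, using dx_k ∧ dx_i ∧ dx_j = sgn(permutation) dx_{(a)} ∧ dx_{(b)} ∧ dx_{(c)} with (a < b < c) sorted:
  d(3*y*z) includes (∂/∂z)(3*y*z) dz = (3*y) dz, which multiplied by dx ∧ dy gives (3*y) dx ∧ dy ∧ dz
  d(-x*z) includes (∂/∂x)(-x*z) dx = (-z) dx, which multiplied by dy ∧ dz gives (-z) dx ∧ dy ∧ dz
Collecting like 3-forms: d(omega) = (3*y - z) dx ∧ dy ∧ dz.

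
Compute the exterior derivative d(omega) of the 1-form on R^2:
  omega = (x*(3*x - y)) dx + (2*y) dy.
d(omega) = (x) dx ∧ dy

For a 1-form omega = sum_i f_i dx_i, the exterior derivative is
  d(omega) = sum_{i < j} (∂f_j/∂x_i - ∂f_i/∂x_j) dx_i ∧ dx_j.
  coefficient of dx ∧ dy: ∂f_2/∂x - ∂f_1/∂y = ∂(2*y)/∂x - ∂(x*(3*x - y))/∂y = x
Assembling: d(omega) = (x) dx ∧ dy.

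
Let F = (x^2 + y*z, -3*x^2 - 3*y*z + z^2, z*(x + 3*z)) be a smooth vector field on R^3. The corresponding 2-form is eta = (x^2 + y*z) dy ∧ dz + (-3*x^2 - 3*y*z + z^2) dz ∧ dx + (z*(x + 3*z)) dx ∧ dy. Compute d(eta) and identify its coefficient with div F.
d(eta) = (3*x + 3*z) dx ∧ dy ∧ dz; div F = 3*x + 3*z

For a 2-form in R^3 of the form above, applying d gives a 3-form with coefficient ∂P/∂x + ∂Q/∂y + ∂R/∂z:
  ∂P/∂x = 2*x
  ∂Q/∂y = -3*z
  ∂R/∂z = x + 6*z
Sum = 3*x + 3*z, which is exactly div F.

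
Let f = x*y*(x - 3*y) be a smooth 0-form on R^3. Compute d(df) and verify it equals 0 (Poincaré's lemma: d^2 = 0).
d(df) = 0

Step 1: df = sum_i (∂f/∂x_i) dx_i = (y*(2*x - 3*y)) dx + (x*(x - 6*y)) dy + (0) dz.
Step 2: Apply d again. Using the 1-form formula, the coefficient of dx ∧ dy in d(df) is ∂^2 f/∂x ∂y - ∂^2 f/∂y ∂x = (2*x - 6*y) - (2*x - 6*y) = 0 (equality of mixed partials for smooth f).
Similarly for dx ∧ dz and dy ∧ dz — all coefficients vanish. So d(df) = 0.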